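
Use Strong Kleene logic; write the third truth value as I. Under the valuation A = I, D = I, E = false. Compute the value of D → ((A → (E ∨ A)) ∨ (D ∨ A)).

I

E ∨ A = false ∨ I = I
A → (E ∨ A) = I → I = I  [¬I ∨ I]
D ∨ A = I ∨ I = I
(A → (E ∨ A)) ∨ (D ∨ A) = I ∨ I = I
D → ((A → (E ∨ A)) ∨ (D ∨ A)) = I → I = I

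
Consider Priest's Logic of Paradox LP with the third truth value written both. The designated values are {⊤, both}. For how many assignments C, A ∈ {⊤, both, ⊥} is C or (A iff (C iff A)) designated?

7

Of the 9 assignments, 7 give a value in {⊤, both}.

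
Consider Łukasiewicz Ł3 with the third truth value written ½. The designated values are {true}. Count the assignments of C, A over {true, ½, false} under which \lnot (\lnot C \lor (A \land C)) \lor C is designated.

Designated under: (C=true, A=true); (C=true, A=½); (C=true, A=false).

3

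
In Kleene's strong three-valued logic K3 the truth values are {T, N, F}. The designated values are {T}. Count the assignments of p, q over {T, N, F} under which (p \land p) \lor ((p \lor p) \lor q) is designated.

5

Of the 9 assignments, 5 give a value in {T}.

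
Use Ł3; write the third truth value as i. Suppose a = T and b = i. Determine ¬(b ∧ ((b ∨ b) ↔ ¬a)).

b ∨ b = i ∨ i = i
¬a = ¬T = F
(b ∨ b) ↔ ¬a = i ↔ F = i
b ∧ ((b ∨ b) ↔ ¬a) = i ∧ i = i
¬(b ∧ ((b ∨ b) ↔ ¬a)) = ¬i = i

i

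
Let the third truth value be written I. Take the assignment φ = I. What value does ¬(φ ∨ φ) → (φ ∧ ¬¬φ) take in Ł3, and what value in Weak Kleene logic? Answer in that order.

True; I

In Ł3: φ ∨ φ = I ∨ I = I
¬(φ ∨ φ) = ¬I = I
¬φ = ¬I = I
¬¬φ = ¬I = I
φ ∧ ¬¬φ = I ∧ I = I
¬(φ ∨ φ) → (φ ∧ ¬¬φ) = I → I = True  [min(1, 1−½+½)]
In Weak Kleene logic: φ ∨ φ = I ∨ I = I
¬(φ ∨ φ) = ¬I = I
¬φ = ¬I = I
¬¬φ = ¬I = I
φ ∧ ¬¬φ = I ∧ I = I
¬(φ ∨ φ) → (φ ∧ ¬¬φ) = I → I = I  [any arg is the third value ⇒ result is the third value]
They differ because Ł3 and Weak Kleene logic treat I differently under the binary connectives.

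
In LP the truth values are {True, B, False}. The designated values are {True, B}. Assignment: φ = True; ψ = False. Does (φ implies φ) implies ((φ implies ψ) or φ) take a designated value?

Yes

φ implies φ = True implies True = True
φ implies ψ = True implies False = False
(φ implies ψ) or φ = False or True = True
(φ implies φ) implies ((φ implies ψ) or φ) = True implies True = True
True ∈ {True, B}.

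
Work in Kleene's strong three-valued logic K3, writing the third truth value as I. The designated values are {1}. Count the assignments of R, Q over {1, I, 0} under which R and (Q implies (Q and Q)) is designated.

2

Designated under: (R=1, Q=1); (R=1, Q=0).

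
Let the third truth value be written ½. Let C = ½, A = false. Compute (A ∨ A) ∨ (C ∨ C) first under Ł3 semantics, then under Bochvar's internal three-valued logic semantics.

In Ł3: A ∨ A = false ∨ false = false
C ∨ C = ½ ∨ ½ = ½
(A ∨ A) ∨ (C ∨ C) = false ∨ ½ = ½
In Bochvar's internal three-valued logic: A ∨ A = false ∨ false = false
C ∨ C = ½ ∨ ½ = ½
(A ∨ A) ∨ (C ∨ C) = false ∨ ½ = ½

½; ½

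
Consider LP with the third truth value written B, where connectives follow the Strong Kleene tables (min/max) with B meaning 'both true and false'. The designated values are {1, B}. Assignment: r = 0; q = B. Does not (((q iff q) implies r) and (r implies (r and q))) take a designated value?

Yes

q iff q = B iff B = B
(q iff q) implies r = B implies 0 = B  [not B or 0]
r and q = 0 and B = 0
r implies (r and q) = 0 implies 0 = 1
((q iff q) implies r) and (r implies (r and q)) = B and 1 = B
not (((q iff q) implies r) and (r implies (r and q))) = not B = B
B ∈ {1, B}.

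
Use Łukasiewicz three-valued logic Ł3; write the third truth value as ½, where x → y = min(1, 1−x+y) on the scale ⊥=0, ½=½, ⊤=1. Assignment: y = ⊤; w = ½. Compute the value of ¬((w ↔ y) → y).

w ↔ y = ½ ↔ ⊤ = ½
(w ↔ y) → y = ½ → ⊤ = ⊤
¬((w ↔ y) → y) = ¬⊤ = ⊥

⊥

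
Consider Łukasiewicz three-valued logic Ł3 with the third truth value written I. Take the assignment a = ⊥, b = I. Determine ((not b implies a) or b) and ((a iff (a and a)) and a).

⊥

not b = not I = I
not b implies a = I implies ⊥ = I  [min(1, 1−½+0)]
(not b implies a) or b = I or I = I
a and a = ⊥ and ⊥ = ⊥
a iff (a and a) = ⊥ iff ⊥ = ⊤
(a iff (a and a)) and a = ⊤ and ⊥ = ⊥
((not b implies a) or b) and ((a iff (a and a)) and a) = I and ⊥ = ⊥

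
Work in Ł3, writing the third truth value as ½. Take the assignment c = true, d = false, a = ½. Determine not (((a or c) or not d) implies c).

false

a or c = ½ or true = true
not d = not false = true
(a or c) or not d = true or true = true
((a or c) or not d) implies c = true implies true = true
not (((a or c) or not d) implies c) = not true = false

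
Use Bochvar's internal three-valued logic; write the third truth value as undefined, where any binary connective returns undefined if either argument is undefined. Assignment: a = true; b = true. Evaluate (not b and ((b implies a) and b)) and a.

not b = not true = false
b implies a = true implies true = true
(b implies a) and b = true and true = true
not b and ((b implies a) and b) = false and true = false
(not b and ((b implies a) and b)) and a = false and true = false

false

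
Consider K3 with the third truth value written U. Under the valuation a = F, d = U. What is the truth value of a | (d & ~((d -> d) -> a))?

U

d -> d = U -> U = U  [~U | U]
(d -> d) -> a = U -> F = U
~((d -> d) -> a) = ~U = U
d & ~((d -> d) -> a) = U & U = U
a | (d & ~((d -> d) -> a)) = F | U = U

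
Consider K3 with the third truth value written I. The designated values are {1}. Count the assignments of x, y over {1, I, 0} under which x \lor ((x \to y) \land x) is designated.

3

Designated under: (x=1, y=1); (x=1, y=I); (x=1, y=0).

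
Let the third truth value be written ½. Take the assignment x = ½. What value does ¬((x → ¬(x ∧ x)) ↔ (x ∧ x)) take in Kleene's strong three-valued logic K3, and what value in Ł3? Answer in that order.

In Kleene's strong three-valued logic K3: x ∧ x = ½ ∧ ½ = ½
¬(x ∧ x) = ¬½ = ½
x → ¬(x ∧ x) = ½ → ½ = ½  [¬½ ∨ ½]
x ∧ x = ½ ∧ ½ = ½
(x → ¬(x ∧ x)) ↔ (x ∧ x) = ½ ↔ ½ = ½
¬((x → ¬(x ∧ x)) ↔ (x ∧ x)) = ¬½ = ½
In Ł3: x ∧ x = ½ ∧ ½ = ½
¬(x ∧ x) = ¬½ = ½
x → ¬(x ∧ x) = ½ → ½ = true  [min(1, 1−½+½)]
x ∧ x = ½ ∧ ½ = ½
(x → ¬(x ∧ x)) ↔ (x ∧ x) = true ↔ ½ = ½
¬((x → ¬(x ∧ x)) ↔ (x ∧ x)) = ¬½ = ½

½; ½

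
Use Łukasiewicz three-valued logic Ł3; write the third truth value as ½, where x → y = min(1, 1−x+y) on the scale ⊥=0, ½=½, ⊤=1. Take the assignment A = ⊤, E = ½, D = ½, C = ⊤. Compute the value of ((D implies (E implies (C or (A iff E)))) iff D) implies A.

A iff E = ⊤ iff ½ = ½
C or (A iff E) = ⊤ or ½ = ⊤
E implies (C or (A iff E)) = ½ implies ⊤ = ⊤
D implies (E implies (C or (A iff E))) = ½ implies ⊤ = ⊤
(D implies (E implies (C or (A iff E)))) iff D = ⊤ iff ½ = ½
((D implies (E implies (C or (A iff E)))) iff D) implies A = ½ implies ⊤ = ⊤

⊤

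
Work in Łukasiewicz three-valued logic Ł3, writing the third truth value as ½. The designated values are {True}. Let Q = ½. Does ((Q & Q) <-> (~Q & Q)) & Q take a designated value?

Q & Q = ½ & ½ = ½
~Q = ~½ = ½
~Q & Q = ½ & ½ = ½
(Q & Q) <-> (~Q & Q) = ½ <-> ½ = True  [1 − |½−½|]
((Q & Q) <-> (~Q & Q)) & Q = True & ½ = ½
½ ∉ {True}.

No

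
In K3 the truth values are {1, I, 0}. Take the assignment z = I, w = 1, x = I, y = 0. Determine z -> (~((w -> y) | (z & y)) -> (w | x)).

1

w -> y = 1 -> 0 = 0
z & y = I & 0 = 0
(w -> y) | (z & y) = 0 | 0 = 0
~((w -> y) | (z & y)) = ~0 = 1
w | x = 1 | I = 1
~((w -> y) | (z & y)) -> (w | x) = 1 -> 1 = 1
z -> (~((w -> y) | (z & y)) -> (w | x)) = I -> 1 = 1  [~I | 1]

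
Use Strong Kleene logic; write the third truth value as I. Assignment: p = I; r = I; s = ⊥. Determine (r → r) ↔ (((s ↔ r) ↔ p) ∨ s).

I

r → r = I → I = I  [¬I ∨ I]
s ↔ r = ⊥ ↔ I = I
(s ↔ r) ↔ p = I ↔ I = I
((s ↔ r) ↔ p) ∨ s = I ∨ ⊥ = I
(r → r) ↔ (((s ↔ r) ↔ p) ∨ s) = I ↔ I = I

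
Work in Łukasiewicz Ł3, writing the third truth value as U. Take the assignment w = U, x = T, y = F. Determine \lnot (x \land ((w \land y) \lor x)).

F

w \land y = U \land F = F
(w \land y) \lor x = F \lor T = T
x \land ((w \land y) \lor x) = T \land T = T
\lnot (x \land ((w \land y) \lor x)) = \lnot T = F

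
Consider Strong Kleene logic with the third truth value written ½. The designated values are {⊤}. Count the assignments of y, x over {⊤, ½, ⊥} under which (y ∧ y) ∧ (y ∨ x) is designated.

3

Designated under: (y=⊤, x=⊤); (y=⊤, x=½); (y=⊤, x=⊥).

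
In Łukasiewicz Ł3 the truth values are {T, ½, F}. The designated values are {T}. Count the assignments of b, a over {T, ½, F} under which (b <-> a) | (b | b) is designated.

5

Of the 9 assignments, 5 give a value in {T}.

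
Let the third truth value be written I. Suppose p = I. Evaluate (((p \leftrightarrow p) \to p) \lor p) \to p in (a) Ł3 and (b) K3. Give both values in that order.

True; I

In Ł3: p \leftrightarrow p = I \leftrightarrow I = True  [1 − |½−½|]
(p \leftrightarrow p) \to p = True \to I = I
((p \leftrightarrow p) \to p) \lor p = I \lor I = I
(((p \leftrightarrow p) \to p) \lor p) \to p = I \to I = True
In K3: p \leftrightarrow p = I \leftrightarrow I = I
(p \leftrightarrow p) \to p = I \to I = I  [\lnot I \lor I]
((p \leftrightarrow p) \to p) \lor p = I \lor I = I
(((p \leftrightarrow p) \to p) \lor p) \to p = I \to I = I
They differ because Ł3 and K3 treat I differently under implication.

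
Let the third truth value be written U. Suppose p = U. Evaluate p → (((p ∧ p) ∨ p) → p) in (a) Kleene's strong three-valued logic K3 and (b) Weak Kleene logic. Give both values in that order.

In Kleene's strong three-valued logic K3: p ∧ p = U ∧ U = U
(p ∧ p) ∨ p = U ∨ U = U
((p ∧ p) ∨ p) → p = U → U = U  [¬U ∨ U]
p → (((p ∧ p) ∨ p) → p) = U → U = U
In Weak Kleene logic: p ∧ p = U ∧ U = U
(p ∧ p) ∨ p = U ∨ U = U
((p ∧ p) ∨ p) → p = U → U = U
p → (((p ∧ p) ∨ p) → p) = U → U = U

U; U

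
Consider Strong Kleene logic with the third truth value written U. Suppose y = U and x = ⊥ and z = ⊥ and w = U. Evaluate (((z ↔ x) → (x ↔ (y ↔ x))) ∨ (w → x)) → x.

U

z ↔ x = ⊥ ↔ ⊥ = ⊤
y ↔ x = U ↔ ⊥ = U
x ↔ (y ↔ x) = ⊥ ↔ U = U
(z ↔ x) → (x ↔ (y ↔ x)) = ⊤ → U = U  [¬⊤ ∨ U]
w → x = U → ⊥ = U
((z ↔ x) → (x ↔ (y ↔ x))) ∨ (w → x) = U ∨ U = U
(((z ↔ x) → (x ↔ (y ↔ x))) ∨ (w → x)) → x = U → ⊥ = U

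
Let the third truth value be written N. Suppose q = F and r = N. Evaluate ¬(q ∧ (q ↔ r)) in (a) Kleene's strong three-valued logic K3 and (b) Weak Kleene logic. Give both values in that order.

In Kleene's strong three-valued logic K3: q ↔ r = F ↔ N = N
q ∧ (q ↔ r) = F ∧ N = F
¬(q ∧ (q ↔ r)) = ¬F = T
In Weak Kleene logic: q ↔ r = F ↔ N = N
q ∧ (q ↔ r) = F ∧ N = N
¬(q ∧ (q ↔ r)) = ¬N = N
They differ because Kleene's strong three-valued logic K3 and Weak Kleene logic treat N differently under the binary connectives.

T; N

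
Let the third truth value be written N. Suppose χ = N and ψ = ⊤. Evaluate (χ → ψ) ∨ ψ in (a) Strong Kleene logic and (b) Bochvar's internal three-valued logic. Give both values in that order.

⊤; N

In Strong Kleene logic: χ → ψ = N → ⊤ = ⊤  [¬N ∨ ⊤]
(χ → ψ) ∨ ψ = ⊤ ∨ ⊤ = ⊤
In Bochvar's internal three-valued logic: χ → ψ = N → ⊤ = N  [any arg is the third value ⇒ result is the third value]
(χ → ψ) ∨ ψ = N ∨ ⊤ = N
They differ because Strong Kleene logic and Bochvar's internal three-valued logic treat N differently under the binary connectives.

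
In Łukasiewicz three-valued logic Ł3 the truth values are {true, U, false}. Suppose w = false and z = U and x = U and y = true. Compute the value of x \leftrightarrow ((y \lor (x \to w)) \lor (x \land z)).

x \to w = U \to false = U  [min(1, 1−½+0)]
y \lor (x \to w) = true \lor U = true
x \land z = U \land U = U
(y \lor (x \to w)) \lor (x \land z) = true \lor U = true
x \leftrightarrow ((y \lor (x \to w)) \lor (x \land z)) = U \leftrightarrow true = U

U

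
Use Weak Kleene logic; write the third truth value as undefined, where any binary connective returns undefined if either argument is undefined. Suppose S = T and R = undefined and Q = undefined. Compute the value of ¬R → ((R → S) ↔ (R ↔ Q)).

¬R = ¬undefined = undefined
R → S = undefined → T = undefined  [any arg is the third value ⇒ result is the third value]
R ↔ Q = undefined ↔ undefined = undefined
(R → S) ↔ (R ↔ Q) = undefined ↔ undefined = undefined
¬R → ((R → S) ↔ (R ↔ Q)) = undefined → undefined = undefined

undefined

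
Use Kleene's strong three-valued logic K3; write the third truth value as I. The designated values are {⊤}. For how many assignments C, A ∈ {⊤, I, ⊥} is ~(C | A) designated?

Designated under: (C=⊥, A=⊥).

1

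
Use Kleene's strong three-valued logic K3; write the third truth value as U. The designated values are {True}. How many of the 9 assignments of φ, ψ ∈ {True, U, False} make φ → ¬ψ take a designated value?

5

Of the 9 assignments, 5 give a value in {True}.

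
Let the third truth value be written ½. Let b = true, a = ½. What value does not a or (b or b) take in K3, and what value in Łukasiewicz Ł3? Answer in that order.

In K3: not a = not ½ = ½
b or b = true or true = true
not a or (b or b) = ½ or true = true
In Łukasiewicz Ł3: not a = not ½ = ½
b or b = true or true = true
not a or (b or b) = ½ or true = true

true; true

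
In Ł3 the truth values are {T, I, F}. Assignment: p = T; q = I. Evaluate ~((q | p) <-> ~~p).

F

q | p = I | T = T
~p = ~T = F
~~p = ~F = T
(q | p) <-> ~~p = T <-> T = T
~((q | p) <-> ~~p) = ~T = F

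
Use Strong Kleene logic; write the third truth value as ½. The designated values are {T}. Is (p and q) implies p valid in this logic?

No

Countermodel: p=½, q=T gives ½, which is not designated.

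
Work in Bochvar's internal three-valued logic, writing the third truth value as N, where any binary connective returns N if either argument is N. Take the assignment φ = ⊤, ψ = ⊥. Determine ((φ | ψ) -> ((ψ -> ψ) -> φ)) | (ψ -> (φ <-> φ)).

⊤

φ | ψ = ⊤ | ⊥ = ⊤
ψ -> ψ = ⊥ -> ⊥ = ⊤
(ψ -> ψ) -> φ = ⊤ -> ⊤ = ⊤
(φ | ψ) -> ((ψ -> ψ) -> φ) = ⊤ -> ⊤ = ⊤
φ <-> φ = ⊤ <-> ⊤ = ⊤
ψ -> (φ <-> φ) = ⊥ -> ⊤ = ⊤
((φ | ψ) -> ((ψ -> ψ) -> φ)) | (ψ -> (φ <-> φ)) = ⊤ | ⊤ = ⊤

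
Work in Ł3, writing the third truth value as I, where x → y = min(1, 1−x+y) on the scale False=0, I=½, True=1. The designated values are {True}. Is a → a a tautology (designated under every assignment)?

Every assignment of a over {True, I, False} gives a value in {True}.
In particular, with a=I: a → a = True.

Yes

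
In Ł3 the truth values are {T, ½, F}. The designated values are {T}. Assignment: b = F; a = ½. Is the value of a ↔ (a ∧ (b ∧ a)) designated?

b ∧ a = F ∧ ½ = F
a ∧ (b ∧ a) = ½ ∧ F = F
a ↔ (a ∧ (b ∧ a)) = ½ ↔ F = ½  [1 − |½−0|]
½ ∉ {T}.

No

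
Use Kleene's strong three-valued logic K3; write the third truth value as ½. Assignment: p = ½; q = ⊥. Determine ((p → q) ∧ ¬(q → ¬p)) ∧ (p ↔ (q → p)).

p → q = ½ → ⊥ = ½  [¬½ ∨ ⊥]
¬p = ¬½ = ½
q → ¬p = ⊥ → ½ = ⊤
¬(q → ¬p) = ¬⊤ = ⊥
(p → q) ∧ ¬(q → ¬p) = ½ ∧ ⊥ = ⊥
q → p = ⊥ → ½ = ⊤
p ↔ (q → p) = ½ ↔ ⊤ = ½
((p → q) ∧ ¬(q → ¬p)) ∧ (p ↔ (q → p)) = ⊥ ∧ ½ = ⊥

⊥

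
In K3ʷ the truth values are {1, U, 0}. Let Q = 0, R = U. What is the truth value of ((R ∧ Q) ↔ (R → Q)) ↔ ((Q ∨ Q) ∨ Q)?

R ∧ Q = U ∧ 0 = U
R → Q = U → 0 = U
(R ∧ Q) ↔ (R → Q) = U ↔ U = U
Q ∨ Q = 0 ∨ 0 = 0
(Q ∨ Q) ∨ Q = 0 ∨ 0 = 0
((R ∧ Q) ↔ (R → Q)) ↔ ((Q ∨ Q) ∨ Q) = U ↔ 0 = U

U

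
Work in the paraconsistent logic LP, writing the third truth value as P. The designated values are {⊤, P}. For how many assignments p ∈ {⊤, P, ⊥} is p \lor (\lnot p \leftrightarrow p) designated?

p=⊤: ⊤ ✓
p=P: P ✓
p=⊥: ⊥ ·

2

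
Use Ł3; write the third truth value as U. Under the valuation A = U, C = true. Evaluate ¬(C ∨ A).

false

C ∨ A = true ∨ U = true
¬(C ∨ A) = ¬true = false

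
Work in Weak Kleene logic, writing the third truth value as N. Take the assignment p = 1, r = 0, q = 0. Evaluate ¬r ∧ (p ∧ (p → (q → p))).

¬r = ¬0 = 1
q → p = 0 → 1 = 1
p → (q → p) = 1 → 1 = 1
p ∧ (p → (q → p)) = 1 ∧ 1 = 1
¬r ∧ (p ∧ (p → (q → p))) = 1 ∧ 1 = 1

1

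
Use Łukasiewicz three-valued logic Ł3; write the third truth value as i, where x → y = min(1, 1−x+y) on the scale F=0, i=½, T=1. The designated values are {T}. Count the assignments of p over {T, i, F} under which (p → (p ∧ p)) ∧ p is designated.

p=T: T ✓
p=i: i ·
p=F: F ·

1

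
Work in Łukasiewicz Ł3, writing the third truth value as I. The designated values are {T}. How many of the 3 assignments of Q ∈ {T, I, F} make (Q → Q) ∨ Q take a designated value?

3

Q=T: T ✓
Q=I: T ✓
Q=F: T ✓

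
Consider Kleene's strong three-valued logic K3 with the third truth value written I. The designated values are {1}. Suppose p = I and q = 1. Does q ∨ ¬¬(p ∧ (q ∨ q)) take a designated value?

q ∨ q = 1 ∨ 1 = 1
p ∧ (q ∨ q) = I ∧ 1 = I
¬(p ∧ (q ∨ q)) = ¬I = I
¬¬(p ∧ (q ∨ q)) = ¬I = I
q ∨ ¬¬(p ∧ (q ∨ q)) = 1 ∨ I = 1
1 ∈ {1}.

Yes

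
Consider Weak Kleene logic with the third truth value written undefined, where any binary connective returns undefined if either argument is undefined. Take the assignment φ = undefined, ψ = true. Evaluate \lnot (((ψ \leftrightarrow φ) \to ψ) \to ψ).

ψ \leftrightarrow φ = true \leftrightarrow undefined = undefined
(ψ \leftrightarrow φ) \to ψ = undefined \to true = undefined  [any arg is the third value ⇒ result is the third value]
((ψ \leftrightarrow φ) \to ψ) \to ψ = undefined \to true = undefined
\lnot (((ψ \leftrightarrow φ) \to ψ) \to ψ) = \lnot undefined = undefined

undefined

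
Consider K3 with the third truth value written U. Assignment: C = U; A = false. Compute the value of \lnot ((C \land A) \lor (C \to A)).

C \land A = U \land false = false
C \to A = U \to false = U
(C \land A) \lor (C \to A) = false \lor U = U
\lnot ((C \land A) \lor (C \to A)) = \lnot U = U

U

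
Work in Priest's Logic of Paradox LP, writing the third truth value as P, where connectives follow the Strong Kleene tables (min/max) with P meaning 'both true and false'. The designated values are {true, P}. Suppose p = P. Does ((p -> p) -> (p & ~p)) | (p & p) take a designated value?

Yes

p -> p = P -> P = P
~p = ~P = P
p & ~p = P & P = P
(p -> p) -> (p & ~p) = P -> P = P
p & p = P & P = P
((p -> p) -> (p & ~p)) | (p & p) = P | P = P
P ∈ {true, P}.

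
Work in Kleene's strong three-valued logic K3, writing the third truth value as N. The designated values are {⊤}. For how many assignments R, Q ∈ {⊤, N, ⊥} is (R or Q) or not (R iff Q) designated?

Of the 9 assignments, 5 give a value in {⊤}.

5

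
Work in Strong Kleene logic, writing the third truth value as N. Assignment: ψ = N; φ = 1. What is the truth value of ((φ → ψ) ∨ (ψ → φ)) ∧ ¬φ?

φ → ψ = 1 → N = N  [¬1 ∨ N]
ψ → φ = N → 1 = 1
(φ → ψ) ∨ (ψ → φ) = N ∨ 1 = 1
¬φ = ¬1 = 0
((φ → ψ) ∨ (ψ → φ)) ∧ ¬φ = 1 ∧ 0 = 0

0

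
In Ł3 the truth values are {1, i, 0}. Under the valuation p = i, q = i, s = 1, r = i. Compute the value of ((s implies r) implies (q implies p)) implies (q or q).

s implies r = 1 implies i = i  [min(1, 1−1+½)]
q implies p = i implies i = 1
(s implies r) implies (q implies p) = i implies 1 = 1
q or q = i or i = i
((s implies r) implies (q implies p)) implies (q or q) = 1 implies i = i

i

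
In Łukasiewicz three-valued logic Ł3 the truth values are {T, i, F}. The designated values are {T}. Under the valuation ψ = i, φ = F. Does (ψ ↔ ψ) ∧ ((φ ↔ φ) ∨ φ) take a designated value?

Yes

ψ ↔ ψ = i ↔ i = T
φ ↔ φ = F ↔ F = T
(φ ↔ φ) ∨ φ = T ∨ F = T
(ψ ↔ ψ) ∧ ((φ ↔ φ) ∨ φ) = T ∧ T = T
T ∈ {T}.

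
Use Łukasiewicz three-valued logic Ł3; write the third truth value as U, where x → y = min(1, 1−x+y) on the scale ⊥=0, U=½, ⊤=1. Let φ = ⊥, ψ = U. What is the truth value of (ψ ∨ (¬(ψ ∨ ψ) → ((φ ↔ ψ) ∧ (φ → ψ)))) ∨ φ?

ψ ∨ ψ = U ∨ U = U
¬(ψ ∨ ψ) = ¬U = U
φ ↔ ψ = ⊥ ↔ U = U  [1 − |0−½|]
φ → ψ = ⊥ → U = ⊤
(φ ↔ ψ) ∧ (φ → ψ) = U ∧ ⊤ = U
¬(ψ ∨ ψ) → ((φ ↔ ψ) ∧ (φ → ψ)) = U → U = ⊤
ψ ∨ (¬(ψ ∨ ψ) → ((φ ↔ ψ) ∧ (φ → ψ))) = U ∨ ⊤ = ⊤
(ψ ∨ (¬(ψ ∨ ψ) → ((φ ↔ ψ) ∧ (φ → ψ)))) ∨ φ = ⊤ ∨ ⊥ = ⊤

⊤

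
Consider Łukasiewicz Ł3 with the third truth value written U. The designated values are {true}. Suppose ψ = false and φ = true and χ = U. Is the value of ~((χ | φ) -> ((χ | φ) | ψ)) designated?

No

χ | φ = U | true = true
χ | φ = U | true = true
(χ | φ) | ψ = true | false = true
(χ | φ) -> ((χ | φ) | ψ) = true -> true = true
~((χ | φ) -> ((χ | φ) | ψ)) = ~true = false
false ∉ {true}.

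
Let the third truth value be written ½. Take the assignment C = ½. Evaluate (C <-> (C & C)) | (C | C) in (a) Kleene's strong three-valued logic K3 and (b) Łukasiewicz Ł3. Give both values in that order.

½; true

In Kleene's strong three-valued logic K3: C & C = ½ & ½ = ½
C <-> (C & C) = ½ <-> ½ = ½
C | C = ½ | ½ = ½
(C <-> (C & C)) | (C | C) = ½ | ½ = ½
In Łukasiewicz Ł3: C & C = ½ & ½ = ½
C <-> (C & C) = ½ <-> ½ = true
C | C = ½ | ½ = ½
(C <-> (C & C)) | (C | C) = true | ½ = true
They differ because Kleene's strong three-valued logic K3 and Łukasiewicz Ł3 treat ½ differently under implication.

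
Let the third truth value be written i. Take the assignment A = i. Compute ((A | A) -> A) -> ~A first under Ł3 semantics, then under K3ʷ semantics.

In Ł3: A | A = i | i = i
(A | A) -> A = i -> i = 1  [min(1, 1−½+½)]
~A = ~i = i
((A | A) -> A) -> ~A = 1 -> i = i
In K3ʷ: A | A = i | i = i
(A | A) -> A = i -> i = i
~A = ~i = i
((A | A) -> A) -> ~A = i -> i = i

i; i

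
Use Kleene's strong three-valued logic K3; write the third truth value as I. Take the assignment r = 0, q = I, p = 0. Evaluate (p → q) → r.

0

p → q = 0 → I = 1
(p → q) → r = 1 → 0 = 0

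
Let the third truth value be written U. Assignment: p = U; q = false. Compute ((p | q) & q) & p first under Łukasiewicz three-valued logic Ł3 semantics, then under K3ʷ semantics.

In Łukasiewicz three-valued logic Ł3: p | q = U | false = U
(p | q) & q = U & false = false
((p | q) & q) & p = false & U = false
In K3ʷ: p | q = U | false = U
(p | q) & q = U & false = U
((p | q) & q) & p = U & U = U
They differ because Łukasiewicz three-valued logic Ł3 and K3ʷ treat U differently under the binary connectives.

false; U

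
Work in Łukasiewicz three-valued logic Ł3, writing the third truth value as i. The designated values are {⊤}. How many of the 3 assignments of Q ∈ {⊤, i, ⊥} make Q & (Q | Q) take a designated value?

Q=⊤: ⊤ ✓
Q=i: i ·
Q=⊥: ⊥ ·

1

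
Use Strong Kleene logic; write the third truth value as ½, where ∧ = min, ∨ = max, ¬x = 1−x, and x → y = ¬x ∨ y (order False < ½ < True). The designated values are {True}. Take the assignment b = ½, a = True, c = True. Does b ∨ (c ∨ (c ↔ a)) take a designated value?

c ↔ a = True ↔ True = True
c ∨ (c ↔ a) = True ∨ True = True
b ∨ (c ∨ (c ↔ a)) = ½ ∨ True = True
True ∈ {True}.

Yes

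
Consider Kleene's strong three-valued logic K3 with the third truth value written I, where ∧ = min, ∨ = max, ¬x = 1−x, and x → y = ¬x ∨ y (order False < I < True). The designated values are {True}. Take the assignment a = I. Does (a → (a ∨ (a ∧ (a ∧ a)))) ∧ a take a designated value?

No

a ∧ a = I ∧ I = I
a ∧ (a ∧ a) = I ∧ I = I
a ∨ (a ∧ (a ∧ a)) = I ∨ I = I
a → (a ∨ (a ∧ (a ∧ a))) = I → I = I  [¬I ∨ I]
(a → (a ∨ (a ∧ (a ∧ a)))) ∧ a = I ∧ I = I
I ∉ {True}.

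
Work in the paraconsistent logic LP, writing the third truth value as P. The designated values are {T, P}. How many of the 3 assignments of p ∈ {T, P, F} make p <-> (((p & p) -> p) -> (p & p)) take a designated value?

p=T: T ✓
p=P: P ✓
p=F: T ✓

3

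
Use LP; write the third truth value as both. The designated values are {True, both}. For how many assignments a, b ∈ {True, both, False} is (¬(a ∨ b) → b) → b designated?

Of the 9 assignments, 8 give a value in {True, both}.

8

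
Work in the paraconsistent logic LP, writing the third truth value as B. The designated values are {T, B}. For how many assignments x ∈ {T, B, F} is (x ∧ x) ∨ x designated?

2

x=T: T ✓
x=B: B ✓
x=F: F ·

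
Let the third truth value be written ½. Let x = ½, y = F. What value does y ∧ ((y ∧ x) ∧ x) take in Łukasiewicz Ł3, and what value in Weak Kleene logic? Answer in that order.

In Łukasiewicz Ł3: y ∧ x = F ∧ ½ = F
(y ∧ x) ∧ x = F ∧ ½ = F
y ∧ ((y ∧ x) ∧ x) = F ∧ F = F
In Weak Kleene logic: y ∧ x = F ∧ ½ = ½
(y ∧ x) ∧ x = ½ ∧ ½ = ½
y ∧ ((y ∧ x) ∧ x) = F ∧ ½ = ½
They differ because Łukasiewicz Ł3 and Weak Kleene logic treat ½ differently under the binary connectives.

F; ½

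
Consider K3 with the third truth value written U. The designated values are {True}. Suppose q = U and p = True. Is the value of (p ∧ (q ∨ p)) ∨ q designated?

Yes

q ∨ p = U ∨ True = True
p ∧ (q ∨ p) = True ∧ True = True
(p ∧ (q ∨ p)) ∨ q = True ∨ U = True
True ∈ {True}.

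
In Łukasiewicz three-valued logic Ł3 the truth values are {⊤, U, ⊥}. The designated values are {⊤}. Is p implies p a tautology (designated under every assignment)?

Every assignment of p over {⊤, U, ⊥} gives a value in {⊤}.
In particular, with p=U: p implies p = ⊤.

Yes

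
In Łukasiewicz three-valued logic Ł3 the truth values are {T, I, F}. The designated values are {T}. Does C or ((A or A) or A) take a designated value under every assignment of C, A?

No

Countermodel: C=I, A=I gives I, which is not designated.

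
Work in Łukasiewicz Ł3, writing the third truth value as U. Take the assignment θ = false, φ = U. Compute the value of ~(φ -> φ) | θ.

false

φ -> φ = U -> U = true  [min(1, 1−½+½)]
~(φ -> φ) = ~true = false
~(φ -> φ) | θ = false | false = false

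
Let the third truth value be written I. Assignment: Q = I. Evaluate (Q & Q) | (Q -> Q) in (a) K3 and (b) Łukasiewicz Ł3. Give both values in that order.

In K3: Q & Q = I & I = I
Q -> Q = I -> I = I  [~I | I]
(Q & Q) | (Q -> Q) = I | I = I
In Łukasiewicz Ł3: Q & Q = I & I = I
Q -> Q = I -> I = ⊤  [min(1, 1−½+½)]
(Q & Q) | (Q -> Q) = I | ⊤ = ⊤
They differ because K3 and Łukasiewicz Ł3 treat I differently under implication.

I; ⊤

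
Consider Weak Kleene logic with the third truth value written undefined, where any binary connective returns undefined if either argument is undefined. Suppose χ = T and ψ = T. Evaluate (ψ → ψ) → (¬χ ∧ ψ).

ψ → ψ = T → T = T
¬χ = ¬T = F
¬χ ∧ ψ = F ∧ T = F
(ψ → ψ) → (¬χ ∧ ψ) = T → F = F

F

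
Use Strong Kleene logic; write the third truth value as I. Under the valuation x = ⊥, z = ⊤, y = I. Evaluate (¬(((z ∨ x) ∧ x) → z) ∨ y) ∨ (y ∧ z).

I

z ∨ x = ⊤ ∨ ⊥ = ⊤
(z ∨ x) ∧ x = ⊤ ∧ ⊥ = ⊥
((z ∨ x) ∧ x) → z = ⊥ → ⊤ = ⊤
¬(((z ∨ x) ∧ x) → z) = ¬⊤ = ⊥
¬(((z ∨ x) ∧ x) → z) ∨ y = ⊥ ∨ I = I
y ∧ z = I ∧ ⊤ = I
(¬(((z ∨ x) ∧ x) → z) ∨ y) ∨ (y ∧ z) = I ∨ I = I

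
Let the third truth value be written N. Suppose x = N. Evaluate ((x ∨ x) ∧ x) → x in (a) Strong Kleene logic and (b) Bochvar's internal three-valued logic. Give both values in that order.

N; N

In Strong Kleene logic: x ∨ x = N ∨ N = N
(x ∨ x) ∧ x = N ∧ N = N
((x ∨ x) ∧ x) → x = N → N = N
In Bochvar's internal three-valued logic: x ∨ x = N ∨ N = N
(x ∨ x) ∧ x = N ∧ N = N
((x ∨ x) ∧ x) → x = N → N = N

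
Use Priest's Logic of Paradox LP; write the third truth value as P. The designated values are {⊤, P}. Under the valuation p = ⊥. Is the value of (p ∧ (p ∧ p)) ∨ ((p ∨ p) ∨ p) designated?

No

p ∧ p = ⊥ ∧ ⊥ = ⊥
p ∧ (p ∧ p) = ⊥ ∧ ⊥ = ⊥
p ∨ p = ⊥ ∨ ⊥ = ⊥
(p ∨ p) ∨ p = ⊥ ∨ ⊥ = ⊥
(p ∧ (p ∧ p)) ∨ ((p ∨ p) ∨ p) = ⊥ ∨ ⊥ = ⊥
⊥ ∉ {⊤, P}.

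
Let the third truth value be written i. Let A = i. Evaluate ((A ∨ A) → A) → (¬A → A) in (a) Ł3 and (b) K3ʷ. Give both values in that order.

T; i

In Ł3: A ∨ A = i ∨ i = i
(A ∨ A) → A = i → i = T
¬A = ¬i = i
¬A → A = i → i = T
((A ∨ A) → A) → (¬A → A) = T → T = T
In K3ʷ: A ∨ A = i ∨ i = i
(A ∨ A) → A = i → i = i  [any arg is the third value ⇒ result is the third value]
¬A = ¬i = i
¬A → A = i → i = i
((A ∨ A) → A) → (¬A → A) = i → i = i
They differ because Ł3 and K3ʷ treat i differently under the binary connectives.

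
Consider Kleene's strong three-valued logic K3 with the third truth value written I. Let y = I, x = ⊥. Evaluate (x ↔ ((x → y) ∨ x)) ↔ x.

x → y = ⊥ → I = ⊤
(x → y) ∨ x = ⊤ ∨ ⊥ = ⊤
x ↔ ((x → y) ∨ x) = ⊥ ↔ ⊤ = ⊥
(x ↔ ((x → y) ∨ x)) ↔ x = ⊥ ↔ ⊥ = ⊤

⊤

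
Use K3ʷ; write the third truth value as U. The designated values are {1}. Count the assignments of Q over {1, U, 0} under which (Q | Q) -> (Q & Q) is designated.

Q=1: 1 ✓
Q=U: U ·
Q=0: 1 ✓

2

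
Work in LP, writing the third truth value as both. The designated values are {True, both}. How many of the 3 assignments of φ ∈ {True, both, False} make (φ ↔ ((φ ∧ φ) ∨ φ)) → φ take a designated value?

φ=True: True ✓
φ=both: both ✓
φ=False: False ·

2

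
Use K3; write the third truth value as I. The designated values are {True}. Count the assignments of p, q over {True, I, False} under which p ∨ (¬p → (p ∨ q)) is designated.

Of the 9 assignments, 5 give a value in {True}.

5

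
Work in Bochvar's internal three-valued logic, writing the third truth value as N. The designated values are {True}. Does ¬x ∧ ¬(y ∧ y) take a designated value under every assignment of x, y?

Countermodel: x=True, y=True gives False, which is not designated.

No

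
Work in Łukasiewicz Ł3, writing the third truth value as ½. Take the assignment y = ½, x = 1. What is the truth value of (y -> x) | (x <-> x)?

y -> x = ½ -> 1 = 1
x <-> x = 1 <-> 1 = 1
(y -> x) | (x <-> x) = 1 | 1 = 1

1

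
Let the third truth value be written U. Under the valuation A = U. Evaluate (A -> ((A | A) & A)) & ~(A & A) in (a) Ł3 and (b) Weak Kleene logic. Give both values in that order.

In Ł3: A | A = U | U = U
(A | A) & A = U & U = U
A -> ((A | A) & A) = U -> U = 1  [min(1, 1−½+½)]
A & A = U & U = U
~(A & A) = ~U = U
(A -> ((A | A) & A)) & ~(A & A) = 1 & U = U
In Weak Kleene logic: A | A = U | U = U
(A | A) & A = U & U = U
A -> ((A | A) & A) = U -> U = U  [any arg is the third value ⇒ result is the third value]
A & A = U & U = U
~(A & A) = ~U = U
(A -> ((A | A) & A)) & ~(A & A) = U & U = U

U; U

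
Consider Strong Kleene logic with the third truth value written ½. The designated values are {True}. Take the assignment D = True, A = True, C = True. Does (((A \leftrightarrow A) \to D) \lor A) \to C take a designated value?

A \leftrightarrow A = True \leftrightarrow True = True
(A \leftrightarrow A) \to D = True \to True = True
((A \leftrightarrow A) \to D) \lor A = True \lor True = True
(((A \leftrightarrow A) \to D) \lor A) \to C = True \to True = True
True ∈ {True}.

Yes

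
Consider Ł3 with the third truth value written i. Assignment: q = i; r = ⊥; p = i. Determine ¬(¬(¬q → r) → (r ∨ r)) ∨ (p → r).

i

¬q = ¬i = i
¬q → r = i → ⊥ = i  [min(1, 1−½+0)]
¬(¬q → r) = ¬i = i
r ∨ r = ⊥ ∨ ⊥ = ⊥
¬(¬q → r) → (r ∨ r) = i → ⊥ = i
¬(¬(¬q → r) → (r ∨ r)) = ¬i = i
p → r = i → ⊥ = i
¬(¬(¬q → r) → (r ∨ r)) ∨ (p → r) = i ∨ i = i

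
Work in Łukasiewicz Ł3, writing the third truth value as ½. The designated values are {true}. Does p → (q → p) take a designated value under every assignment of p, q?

Every assignment of p, q over {true, ½, false} gives a value in {true}.
In particular, with p=½, q=½: p → (q → p) = true.

Yes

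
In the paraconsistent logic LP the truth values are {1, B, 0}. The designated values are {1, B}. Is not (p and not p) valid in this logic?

Every assignment of p over {1, B, 0} gives a value in {1, B}.
In particular, with p=B: not (p and not p) = B.

Yes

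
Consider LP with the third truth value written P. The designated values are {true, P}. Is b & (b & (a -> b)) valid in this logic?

Countermodel: b=false, a=true gives false, which is not designated.

No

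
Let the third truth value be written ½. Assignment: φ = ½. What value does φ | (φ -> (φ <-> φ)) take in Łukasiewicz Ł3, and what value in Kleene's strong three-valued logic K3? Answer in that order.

true; ½

In Łukasiewicz Ł3: φ <-> φ = ½ <-> ½ = true
φ -> (φ <-> φ) = ½ -> true = true
φ | (φ -> (φ <-> φ)) = ½ | true = true
In Kleene's strong three-valued logic K3: φ <-> φ = ½ <-> ½ = ½
φ -> (φ <-> φ) = ½ -> ½ = ½  [~½ | ½]
φ | (φ -> (φ <-> φ)) = ½ | ½ = ½
They differ because Łukasiewicz Ł3 and Kleene's strong three-valued logic K3 treat ½ differently under implication.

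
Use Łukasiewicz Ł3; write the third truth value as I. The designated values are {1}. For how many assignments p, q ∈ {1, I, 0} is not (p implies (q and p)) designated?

Designated under: (p=1, q=0).

1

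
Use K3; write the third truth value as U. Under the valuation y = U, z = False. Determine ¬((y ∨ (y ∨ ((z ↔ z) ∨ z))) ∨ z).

False

z ↔ z = False ↔ False = True
(z ↔ z) ∨ z = True ∨ False = True
y ∨ ((z ↔ z) ∨ z) = U ∨ True = True
y ∨ (y ∨ ((z ↔ z) ∨ z)) = U ∨ True = True
(y ∨ (y ∨ ((z ↔ z) ∨ z))) ∨ z = True ∨ False = True
¬((y ∨ (y ∨ ((z ↔ z) ∨ z))) ∨ z) = ¬True = False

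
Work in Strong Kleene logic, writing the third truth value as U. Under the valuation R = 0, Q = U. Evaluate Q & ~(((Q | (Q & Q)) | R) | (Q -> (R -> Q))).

0

Q & Q = U & U = U
Q | (Q & Q) = U | U = U
(Q | (Q & Q)) | R = U | 0 = U
R -> Q = 0 -> U = 1
Q -> (R -> Q) = U -> 1 = 1
((Q | (Q & Q)) | R) | (Q -> (R -> Q)) = U | 1 = 1
~(((Q | (Q & Q)) | R) | (Q -> (R -> Q))) = ~1 = 0
Q & ~(((Q | (Q & Q)) | R) | (Q -> (R -> Q))) = U & 0 = 0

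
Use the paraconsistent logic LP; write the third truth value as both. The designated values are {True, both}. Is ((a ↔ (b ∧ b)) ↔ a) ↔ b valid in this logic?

Every assignment of a, b over {True, both, False} gives a value in {True, both}.
In particular, with a=both, b=both: ((a ↔ (b ∧ b)) ↔ a) ↔ b = both.

Yes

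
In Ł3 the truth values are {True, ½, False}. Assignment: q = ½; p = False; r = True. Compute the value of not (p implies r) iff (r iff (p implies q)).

False

p implies r = False implies True = True
not (p implies r) = not True = False
p implies q = False implies ½ = True  [min(1, 1−0+½)]
r iff (p implies q) = True iff True = True
not (p implies r) iff (r iff (p implies q)) = False iff True = False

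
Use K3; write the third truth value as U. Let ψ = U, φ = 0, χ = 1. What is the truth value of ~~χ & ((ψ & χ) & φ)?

~χ = ~1 = 0
~~χ = ~0 = 1
ψ & χ = U & 1 = U
(ψ & χ) & φ = U & 0 = 0
~~χ & ((ψ & χ) & φ) = 1 & 0 = 0

0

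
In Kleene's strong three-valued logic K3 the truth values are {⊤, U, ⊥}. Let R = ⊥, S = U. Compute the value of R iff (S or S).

S or S = U or U = U
R iff (S or S) = ⊥ iff U = U

U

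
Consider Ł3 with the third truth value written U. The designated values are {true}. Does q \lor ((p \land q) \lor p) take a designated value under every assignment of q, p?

No

Countermodel: q=U, p=U gives U, which is not designated.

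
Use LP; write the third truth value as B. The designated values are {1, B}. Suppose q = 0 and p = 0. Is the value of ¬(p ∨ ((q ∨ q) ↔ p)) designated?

No

q ∨ q = 0 ∨ 0 = 0
(q ∨ q) ↔ p = 0 ↔ 0 = 1
p ∨ ((q ∨ q) ↔ p) = 0 ∨ 1 = 1
¬(p ∨ ((q ∨ q) ↔ p)) = ¬1 = 0
0 ∉ {1, B}.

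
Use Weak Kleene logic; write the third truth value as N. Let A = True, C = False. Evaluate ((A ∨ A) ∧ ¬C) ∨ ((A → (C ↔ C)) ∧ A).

A ∨ A = True ∨ True = True
¬C = ¬False = True
(A ∨ A) ∧ ¬C = True ∧ True = True
C ↔ C = False ↔ False = True
A → (C ↔ C) = True → True = True
(A → (C ↔ C)) ∧ A = True ∧ True = True
((A ∨ A) ∧ ¬C) ∨ ((A → (C ↔ C)) ∧ A) = True ∨ True = True

True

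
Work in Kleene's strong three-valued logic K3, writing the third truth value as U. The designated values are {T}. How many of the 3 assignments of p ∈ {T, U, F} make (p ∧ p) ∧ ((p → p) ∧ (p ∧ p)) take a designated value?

p=T: T ✓
p=U: U ·
p=F: F ·

1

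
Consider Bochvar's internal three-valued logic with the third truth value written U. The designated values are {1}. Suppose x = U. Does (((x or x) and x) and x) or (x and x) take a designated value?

No

x or x = U or U = U
(x or x) and x = U and U = U
((x or x) and x) and x = U and U = U
x and x = U and U = U
(((x or x) and x) and x) or (x and x) = U or U = U
U ∉ {1}.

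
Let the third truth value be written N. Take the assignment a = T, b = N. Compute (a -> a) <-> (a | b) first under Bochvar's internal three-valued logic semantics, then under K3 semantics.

In Bochvar's internal three-valued logic: a -> a = T -> T = T
a | b = T | N = N
(a -> a) <-> (a | b) = T <-> N = N
In K3: a -> a = T -> T = T
a | b = T | N = T
(a -> a) <-> (a | b) = T <-> T = T
They differ because Bochvar's internal three-valued logic and K3 treat N differently under the binary connectives.

N; T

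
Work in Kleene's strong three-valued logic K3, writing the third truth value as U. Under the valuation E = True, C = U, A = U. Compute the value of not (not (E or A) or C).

E or A = True or U = True
not (E or A) = not True = False
not (E or A) or C = False or U = U
not (not (E or A) or C) = not U = U

U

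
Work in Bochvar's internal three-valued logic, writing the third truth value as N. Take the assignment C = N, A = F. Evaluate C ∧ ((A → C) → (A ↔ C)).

N

A → C = F → N = N
A ↔ C = F ↔ N = N
(A → C) → (A ↔ C) = N → N = N
C ∧ ((A → C) → (A ↔ C)) = N ∧ N = N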